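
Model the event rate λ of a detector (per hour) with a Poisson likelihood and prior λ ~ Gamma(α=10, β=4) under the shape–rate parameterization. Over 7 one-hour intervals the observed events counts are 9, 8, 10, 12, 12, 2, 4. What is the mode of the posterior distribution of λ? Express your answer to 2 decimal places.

Σxᵢ = 9+8+10+12+12+2+4 = 57, with n = 7.
Posterior ∝ λ^9e^(−4λ) · λ^57e^(−7λ) = λ^66e^(−11λ), i.e. Gamma(shape=67, rate=11).
The mode of a Gamma(a, b) with a ≥ 1 (shape–rate) is (a−1)/b = 66/11 ≈ 6.00.

λ̂_MAP = 6.00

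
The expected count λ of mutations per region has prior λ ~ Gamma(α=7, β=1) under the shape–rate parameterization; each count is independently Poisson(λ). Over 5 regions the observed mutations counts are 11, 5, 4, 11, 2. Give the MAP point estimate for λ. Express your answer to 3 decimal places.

λ̂_MAP = 6.500

Σxᵢ = 11+5+4+11+2 = 33, with n = 5.
Posterior ∝ λ^6e^(−1λ) · λ^33e^(−5λ) = λ^39e^(−6λ), i.e. Gamma(shape=40, rate=6).
The mode of a Gamma(a, b) with a ≥ 1 (shape–rate) is (a−1)/b = 39/6 ≈ 6.500.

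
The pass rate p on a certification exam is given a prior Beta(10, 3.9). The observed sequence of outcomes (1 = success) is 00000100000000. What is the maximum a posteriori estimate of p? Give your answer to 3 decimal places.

Prior: Beta(10, 3.9).
Data: 1 success in 14 trials (from the sequence). The binomial likelihood contributes p(1−p)^13, so the posterior is Beta(10+1, 3.9+13) = Beta(11, 16.9).
For Beta(a, b) with a, b > 1 the mode is (a−1)/(a+b−2) = 10/25.9 ≈ 0.386.

p̂_MAP = 0.386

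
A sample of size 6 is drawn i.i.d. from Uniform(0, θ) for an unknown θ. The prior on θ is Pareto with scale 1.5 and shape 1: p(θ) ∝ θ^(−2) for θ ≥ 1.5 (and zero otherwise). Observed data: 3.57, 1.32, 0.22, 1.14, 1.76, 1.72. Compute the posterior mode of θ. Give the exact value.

θ̂_MAP = 3.57

The Uniform(0, θ) likelihood is θ^(−n) for θ ≥ max(xᵢ), zero otherwise. Here max(xᵢ) = 3.57.
Posterior ∝ θ^(−2) · θ^(−6) = θ^(−8) on θ ≥ max(1.5, 3.57) = 3.57.
This density is strictly decreasing in θ, so the posterior mode lies at the lower boundary of the support.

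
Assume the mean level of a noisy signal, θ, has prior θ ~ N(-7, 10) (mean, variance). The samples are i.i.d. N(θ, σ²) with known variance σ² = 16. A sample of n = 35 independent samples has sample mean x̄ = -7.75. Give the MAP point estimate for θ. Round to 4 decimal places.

θ̂_MAP = -7.7172

n = 35, x̄ = -7.75.
For a Normal prior and Normal likelihood with known variance, the posterior is Normal; its mode equals its mean, the precision-weighted average.
Prior precision 1/σ₀² = 1/10 = 0.1; data precision n/σ² = 35/16 = 2.1875.
θ̂ = (0.1·(-7) + 2.1875·(-7.75)) / (0.1 + 2.1875) = (-17.653125)/2.2875 = -1883/244 ≈ -7.7172.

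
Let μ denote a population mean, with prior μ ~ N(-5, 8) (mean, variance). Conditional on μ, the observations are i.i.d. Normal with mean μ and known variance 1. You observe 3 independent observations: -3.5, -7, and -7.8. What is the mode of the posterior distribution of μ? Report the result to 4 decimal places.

n = 3; x̄ = ((-3.5) + (-7) + (-7.8))/3 = -18.3/3 = -6.1.
For a Normal prior and Normal likelihood with known variance, the posterior is Normal; its mode equals its mean, the precision-weighted average.
Prior precision 1/σ₀² = 1/8 = 0.125; data precision n/σ² = 3/1 = 3.
μ̂ = (0.125·(-5) + 3·(-6.1)) / (0.125 + 3) = (-18.925)/3.125 = -6.0560.

μ̂_MAP = -6.0560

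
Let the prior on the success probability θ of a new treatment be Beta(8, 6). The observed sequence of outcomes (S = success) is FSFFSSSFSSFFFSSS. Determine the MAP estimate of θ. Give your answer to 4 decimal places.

θ̂_MAP = 0.5714

Prior: Beta(8, 6).
Data: 9 successes in 16 trials (from the sequence). The binomial likelihood contributes θ^9(1−θ)^7, so the posterior is Beta(8+9, 6+7) = Beta(17, 13).
For Beta(a, b) with a, b > 1 the mode is (a−1)/(a+b−2) = 16/28 ≈ 0.5714.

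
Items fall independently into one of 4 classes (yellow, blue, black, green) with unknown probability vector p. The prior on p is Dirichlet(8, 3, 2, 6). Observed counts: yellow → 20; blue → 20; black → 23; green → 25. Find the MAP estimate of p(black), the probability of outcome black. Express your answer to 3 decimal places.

MAP estimate of p(black) = 0.233

The posterior is Dirichlet(αᵢ + nᵢ) = Dirichlet(28, 23, 25, 31).
For a Dirichlet(a₁,…,a_K) with all aᵢ > 1, the mode has j-th component (aⱼ − 1)/(Σaᵢ − K).
Here Σaᵢ = 107 and K = 4, so p(black) = (25 − 1)/(107 − 4) = 24/103 ≈ 0.233.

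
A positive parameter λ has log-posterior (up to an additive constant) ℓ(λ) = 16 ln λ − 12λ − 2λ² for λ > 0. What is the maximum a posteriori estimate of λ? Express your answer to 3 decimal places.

ℓ'(λ) = 16/λ − 12 − 4λ. Setting this to zero and multiplying by λ: 4λ² + 12λ − 16 = 0.
λ = (−12 + √(12² + 4·4·16)) / (2·4) = (−12 + √400) / 8 = (−12 + 20)/8 = 1.
ℓ''(λ) = −16/λ² − 4 < 0, confirming a maximum.

λ̂_MAP = 1.000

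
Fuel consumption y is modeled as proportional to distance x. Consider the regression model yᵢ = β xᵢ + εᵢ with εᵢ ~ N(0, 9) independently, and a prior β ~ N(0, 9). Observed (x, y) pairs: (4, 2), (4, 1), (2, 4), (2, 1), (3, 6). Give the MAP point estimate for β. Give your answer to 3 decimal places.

β̂_MAP = 0.800

log p(β | y) = −Σ(yᵢ − βxᵢ)²/(2·9) − β²/(2·9) + const.
Setting the derivative to zero: Σxᵢ(yᵢ − βxᵢ)/9 − β/9 = 0, so β = Σxᵢyᵢ / (Σxᵢ² + σ²/τ²).
Σxᵢyᵢ = 4·2 + 4·1 + 2·4 + 2·1 + 3·6 = 40; Σxᵢ² = 49; σ²/τ² = 1.
β̂_MAP = 40 / (49 + 1) = 40/50 ≈ 0.800.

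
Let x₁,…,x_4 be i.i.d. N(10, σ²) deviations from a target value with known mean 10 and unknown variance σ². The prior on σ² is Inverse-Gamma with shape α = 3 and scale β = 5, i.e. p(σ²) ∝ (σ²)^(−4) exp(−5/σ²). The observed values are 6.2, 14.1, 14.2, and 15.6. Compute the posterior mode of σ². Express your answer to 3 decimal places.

σ̂²_MAP = 7.521

Sum of squared deviations about the known mean: SS = (6.2−10)² + (14.1−10)² + (14.2−10)² + (15.6−10)² = 80.25.
The Normal likelihood contributes (σ²)^(−n/2) exp(−SS/(2σ²)), so the posterior is Inverse-Gamma(α + n/2, β + SS/2) = Inverse-Gamma(5, 45.125).
The mode of Inverse-Gamma(a, b) is b/(a+1) = 45.125/6 ≈ 7.521.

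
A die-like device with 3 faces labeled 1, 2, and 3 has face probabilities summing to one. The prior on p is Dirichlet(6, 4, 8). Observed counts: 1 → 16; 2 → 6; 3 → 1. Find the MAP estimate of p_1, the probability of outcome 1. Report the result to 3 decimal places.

The posterior is Dirichlet(αᵢ + nᵢ) = Dirichlet(22, 10, 9).
For a Dirichlet(a₁,…,a_K) with all aᵢ > 1, the mode has j-th component (aⱼ − 1)/(Σaᵢ − K).
Here Σaᵢ = 41 and K = 3, so p_1 = (22 − 1)/(41 − 3) = 21/38 ≈ 0.553.

MAP estimate: 0.553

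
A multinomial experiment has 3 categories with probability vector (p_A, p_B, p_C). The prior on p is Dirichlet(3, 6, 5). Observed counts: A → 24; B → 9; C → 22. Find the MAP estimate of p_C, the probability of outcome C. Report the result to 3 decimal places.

The posterior is Dirichlet(αᵢ + nᵢ) = Dirichlet(27, 15, 27).
For a Dirichlet(a₁,…,a_K) with all aᵢ > 1, the mode has j-th component (aⱼ − 1)/(Σaᵢ − K).
Here Σaᵢ = 69 and K = 3, so p_C = (27 − 1)/(69 − 3) = 26/66 ≈ 0.394.

MAP estimate of p_C = 0.394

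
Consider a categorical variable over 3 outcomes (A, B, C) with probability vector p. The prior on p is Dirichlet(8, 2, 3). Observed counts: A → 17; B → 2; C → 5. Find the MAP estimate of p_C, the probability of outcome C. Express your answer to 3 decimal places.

The posterior is Dirichlet(αᵢ + nᵢ) = Dirichlet(25, 4, 8).
For a Dirichlet(a₁,…,a_K) with all aᵢ > 1, the mode has j-th component (aⱼ − 1)/(Σaᵢ − K).
Here Σaᵢ = 37 and K = 3, so p_C = (8 − 1)/(37 − 3) = 7/34 ≈ 0.206.

MAP estimate of p_C = 0.206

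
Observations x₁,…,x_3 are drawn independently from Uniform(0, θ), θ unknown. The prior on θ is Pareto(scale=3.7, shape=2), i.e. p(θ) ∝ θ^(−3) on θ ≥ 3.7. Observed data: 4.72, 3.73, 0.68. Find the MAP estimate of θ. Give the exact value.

θ̂_MAP = 4.72

The Uniform(0, θ) likelihood is θ^(−n) for θ ≥ max(xᵢ), zero otherwise. Here max(xᵢ) = 4.72.
Posterior ∝ θ^(−3) · θ^(−3) = θ^(−6) on θ ≥ max(3.7, 4.72) = 4.72.
This density is strictly decreasing in θ, so the posterior mode lies at the lower boundary of the support.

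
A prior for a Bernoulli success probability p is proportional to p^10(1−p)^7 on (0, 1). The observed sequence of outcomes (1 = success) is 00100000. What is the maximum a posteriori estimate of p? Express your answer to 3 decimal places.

p̂_MAP = 0.440

The prior density ∝ p^10(1−p)^7 is the kernel of Beta(11, 8).
Data: 1 success in 8 trials (from the sequence). The binomial likelihood contributes p(1−p)^7, so the posterior is Beta(11+1, 8+7) = Beta(12, 15).
For Beta(a, b) with a, b > 1 the mode is (a−1)/(a+b−2) = 11/25 ≈ 0.440.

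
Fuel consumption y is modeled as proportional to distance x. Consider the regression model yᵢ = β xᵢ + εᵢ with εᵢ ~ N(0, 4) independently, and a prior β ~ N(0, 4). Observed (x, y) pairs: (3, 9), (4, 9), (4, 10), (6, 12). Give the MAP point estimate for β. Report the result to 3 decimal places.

log p(β | y) = −Σ(yᵢ − βxᵢ)²/(2·4) − β²/(2·4) + const.
Setting the derivative to zero: Σxᵢ(yᵢ − βxᵢ)/4 − β/4 = 0, so β = Σxᵢyᵢ / (Σxᵢ² + σ²/τ²).
Σxᵢyᵢ = 3·9 + 4·9 + 4·10 + 6·12 = 175; Σxᵢ² = 77; σ²/τ² = 1.
β̂_MAP = 175 / (77 + 1) = 175/78 ≈ 2.244.

β̂_MAP = 2.244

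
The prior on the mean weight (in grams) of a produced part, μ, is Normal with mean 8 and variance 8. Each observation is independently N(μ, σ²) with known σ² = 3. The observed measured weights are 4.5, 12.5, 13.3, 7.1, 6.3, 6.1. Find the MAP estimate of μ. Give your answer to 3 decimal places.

n = 6; x̄ = (4.5 + 12.5 + 13.3 + 7.1 + 6.3 + 6.1)/6 = 49.8/6 = 8.3.
For a Normal prior and Normal likelihood with known variance, the posterior is Normal; its mode equals its mean, the precision-weighted average.
Prior precision 1/σ₀² = 1/8 = 0.125; data precision n/σ² = 6/3 = 2.
μ̂ = (0.125·8 + 2·8.3) / (0.125 + 2) = 17.6/2.125 = 704/85 ≈ 8.282.

μ̂_MAP = 8.282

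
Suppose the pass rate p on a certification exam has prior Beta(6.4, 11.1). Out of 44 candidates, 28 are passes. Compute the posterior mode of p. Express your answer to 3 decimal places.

p̂_MAP = 0.561

Prior: Beta(6.4, 11.1).
Data: 28 successes in 44 trials. The binomial likelihood contributes p^28(1−p)^16, so the posterior is Beta(6.4+28, 11.1+16) = Beta(34.4, 27.1).
For Beta(a, b) with a, b > 1 the mode is (a−1)/(a+b−2) = 33.4/59.5 ≈ 0.561.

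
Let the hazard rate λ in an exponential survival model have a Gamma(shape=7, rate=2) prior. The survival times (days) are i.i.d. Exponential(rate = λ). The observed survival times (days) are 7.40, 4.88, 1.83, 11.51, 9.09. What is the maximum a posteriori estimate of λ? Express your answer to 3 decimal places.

λ̂_MAP = 0.300

The Exponential(rate=λ) likelihood is ∝ λ^n e^(−λΣtᵢ). Here n = 5 and Σtᵢ = 7.40 + 4.88 + 1.83 + 11.51 + 9.09 = 34.71.
Posterior ∝ λ^6e^(−2λ) · λ^5e^(−34.71λ) = λ^11e^(−36.71λ), i.e. Gamma(12, 36.71).
Mode = (a−1)/b = 11/36.71 ≈ 0.300.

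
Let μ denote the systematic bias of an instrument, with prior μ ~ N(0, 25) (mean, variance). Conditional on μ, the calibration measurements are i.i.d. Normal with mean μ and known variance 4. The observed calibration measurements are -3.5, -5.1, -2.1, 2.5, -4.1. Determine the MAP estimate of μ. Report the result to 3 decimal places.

μ̂_MAP = -2.384

n = 5; x̄ = ((-3.5) + (-5.1) + (-2.1) + 2.5 + (-4.1))/5 = -12.3/5 = -2.46.
For a Normal prior and Normal likelihood with known variance, the posterior is Normal; its mode equals its mean, the precision-weighted average.
Prior precision 1/σ₀² = 1/25 = 0.04; data precision n/σ² = 5/4 = 1.25.
μ̂ = (0.04·0 + 1.25·(-2.46)) / (0.04 + 1.25) = (-3.075)/1.29 = -205/86 ≈ -2.384.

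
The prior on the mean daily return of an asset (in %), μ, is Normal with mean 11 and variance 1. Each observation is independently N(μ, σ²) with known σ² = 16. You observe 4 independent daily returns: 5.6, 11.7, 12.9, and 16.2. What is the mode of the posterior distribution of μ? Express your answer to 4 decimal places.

μ̂_MAP = 11.1200

n = 4; x̄ = (5.6 + 11.7 + 12.9 + 16.2)/4 = 46.4/4 = 11.6.
For a Normal prior and Normal likelihood with known variance, the posterior is Normal; its mode equals its mean, the precision-weighted average.
Prior precision 1/σ₀² = 1/1 = 1; data precision n/σ² = 4/16 = 0.25.
μ̂ = (1·11 + 0.25·11.6) / (1 + 0.25) = 13.9/1.25 = 11.1200.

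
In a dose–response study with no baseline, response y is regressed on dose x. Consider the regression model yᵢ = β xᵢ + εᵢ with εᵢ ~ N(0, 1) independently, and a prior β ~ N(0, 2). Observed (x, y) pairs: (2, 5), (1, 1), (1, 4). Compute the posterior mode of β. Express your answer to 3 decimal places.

β̂_MAP = 2.308

log p(β | y) = −Σ(yᵢ − βxᵢ)²/(2·1) − β²/(2·2) + const.
Setting the derivative to zero: Σxᵢ(yᵢ − βxᵢ)/1 − β/2 = 0, so β = Σxᵢyᵢ / (Σxᵢ² + σ²/τ²).
Σxᵢyᵢ = 2·5 + 1·1 + 1·4 = 15; Σxᵢ² = 6; σ²/τ² = 0.5.
β̂_MAP = 15 / (6 + 0.5) = 15/6.5 ≈ 2.308.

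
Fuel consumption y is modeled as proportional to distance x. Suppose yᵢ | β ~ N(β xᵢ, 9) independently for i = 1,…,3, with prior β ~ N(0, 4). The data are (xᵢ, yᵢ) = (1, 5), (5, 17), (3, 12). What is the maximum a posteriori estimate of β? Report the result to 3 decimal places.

β̂_MAP = 3.383

log p(β | y) = −Σ(yᵢ − βxᵢ)²/(2·9) − β²/(2·4) + const.
Setting the derivative to zero: Σxᵢ(yᵢ − βxᵢ)/9 − β/4 = 0, so β = Σxᵢyᵢ / (Σxᵢ² + σ²/τ²).
Σxᵢyᵢ = 1·5 + 5·17 + 3·12 = 126; Σxᵢ² = 35; σ²/τ² = 2.25.
β̂_MAP = 126 / (35 + 2.25) = 126/37.25 ≈ 3.383.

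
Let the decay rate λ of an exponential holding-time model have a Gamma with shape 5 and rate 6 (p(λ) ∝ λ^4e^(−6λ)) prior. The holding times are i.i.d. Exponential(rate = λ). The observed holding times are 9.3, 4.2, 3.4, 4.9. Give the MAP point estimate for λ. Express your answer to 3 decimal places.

The Exponential(rate=λ) likelihood is ∝ λ^n e^(−λΣtᵢ). Here n = 4 and Σtᵢ = 9.3 + 4.2 + 3.4 + 4.9 = 21.8.
Posterior ∝ λ^4e^(−6λ) · λ^4e^(−21.8λ) = λ^8e^(−27.8λ), i.e. Gamma(9, 27.8).
Mode = (a−1)/b = 8/27.8 ≈ 0.288.

λ̂_MAP = 0.288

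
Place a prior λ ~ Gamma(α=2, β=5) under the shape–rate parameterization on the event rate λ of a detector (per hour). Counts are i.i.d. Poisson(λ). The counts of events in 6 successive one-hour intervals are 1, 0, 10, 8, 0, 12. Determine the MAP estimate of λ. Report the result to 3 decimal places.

λ̂_MAP = 2.909

Σxᵢ = 1+0+10+8+0+12 = 31, with n = 6.
Posterior ∝ λe^(−5λ) · λ^31e^(−6λ) = λ^32e^(−11λ), i.e. Gamma(shape=33, rate=11).
The mode of a Gamma(a, b) with a ≥ 1 (shape–rate) is (a−1)/b = 32/11 ≈ 2.909.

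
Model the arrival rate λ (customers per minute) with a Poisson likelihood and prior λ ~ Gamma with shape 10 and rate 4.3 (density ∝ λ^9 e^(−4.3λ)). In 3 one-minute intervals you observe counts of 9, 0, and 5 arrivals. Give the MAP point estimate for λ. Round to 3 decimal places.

Σxᵢ = 9+0+5 = 14, with n = 3.
Posterior ∝ λ^9e^(−4.3λ) · λ^14e^(−3λ) = λ^23e^(−7.3λ), i.e. Gamma(shape=24, rate=7.3).
The mode of a Gamma(a, b) with a ≥ 1 (shape–rate) is (a−1)/b = 23/7.3 ≈ 3.151.

λ̂_MAP = 3.151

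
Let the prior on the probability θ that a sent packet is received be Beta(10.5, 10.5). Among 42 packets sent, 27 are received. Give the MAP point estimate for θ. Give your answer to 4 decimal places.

θ̂_MAP = 0.5984

Prior: Beta(10.5, 10.5).
Data: 27 successes in 42 trials. The binomial likelihood contributes θ^27(1−θ)^15, so the posterior is Beta(10.5+27, 10.5+15) = Beta(37.5, 25.5).
For Beta(a, b) with a, b > 1 the mode is (a−1)/(a+b−2) = 36.5/61 ≈ 0.5984.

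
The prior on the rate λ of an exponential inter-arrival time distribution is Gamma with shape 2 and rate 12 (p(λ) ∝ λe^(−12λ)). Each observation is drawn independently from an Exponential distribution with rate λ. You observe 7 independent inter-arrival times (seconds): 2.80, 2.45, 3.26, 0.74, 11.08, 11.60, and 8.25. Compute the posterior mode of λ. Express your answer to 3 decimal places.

λ̂_MAP = 0.153

The Exponential(rate=λ) likelihood is ∝ λ^n e^(−λΣtᵢ). Here n = 7 and Σtᵢ = 2.80 + 2.45 + 3.26 + 0.74 + 11.08 + 11.60 + 8.25 = 40.18.
Posterior ∝ λe^(−12λ) · λ^7e^(−40.18λ) = λ^8e^(−52.18λ), i.e. Gamma(9, 52.18).
Mode = (a−1)/b = 8/52.18 ≈ 0.153.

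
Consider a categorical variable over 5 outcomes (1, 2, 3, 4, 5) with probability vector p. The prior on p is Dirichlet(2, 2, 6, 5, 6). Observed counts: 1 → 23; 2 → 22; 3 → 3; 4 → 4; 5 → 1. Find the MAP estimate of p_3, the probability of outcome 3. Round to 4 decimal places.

MAP estimate: 0.1159

The posterior is Dirichlet(αᵢ + nᵢ) = Dirichlet(25, 24, 9, 9, 7).
For a Dirichlet(a₁,…,a_K) with all aᵢ > 1, the mode has j-th component (aⱼ − 1)/(Σaᵢ − K).
Here Σaᵢ = 74 and K = 5, so p_3 = (9 − 1)/(74 − 5) = 8/69 ≈ 0.1159.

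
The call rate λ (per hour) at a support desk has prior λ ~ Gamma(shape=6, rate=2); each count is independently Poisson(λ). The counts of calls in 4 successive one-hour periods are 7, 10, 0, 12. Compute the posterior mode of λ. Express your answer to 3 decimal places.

λ̂_MAP = 5.667

Σxᵢ = 7+10+0+12 = 29, with n = 4.
Posterior ∝ λ^5e^(−2λ) · λ^29e^(−4λ) = λ^34e^(−6λ), i.e. Gamma(shape=35, rate=6).
The mode of a Gamma(a, b) with a ≥ 1 (shape–rate) is (a−1)/b = 34/6 ≈ 5.667.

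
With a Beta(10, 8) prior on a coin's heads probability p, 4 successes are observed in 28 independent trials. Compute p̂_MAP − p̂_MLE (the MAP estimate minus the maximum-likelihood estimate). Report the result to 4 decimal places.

MAP − MLE = 0.1526

Posterior is Beta(14, 32); MAP = (14−1)/(46−2) = 13/44 ≈ 0.29545.
MLE ignores the prior: p̂_MLE = k/n = 4/28 ≈ 0.14286.
Difference = 13/44 − 4/28 = 47/308 ≈ 0.1526.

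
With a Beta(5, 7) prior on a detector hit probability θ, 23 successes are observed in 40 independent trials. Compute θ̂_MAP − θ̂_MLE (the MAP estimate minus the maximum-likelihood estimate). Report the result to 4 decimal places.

Posterior is Beta(28, 24); MAP = (28−1)/(52−2) = 27/50 ≈ 0.54000.
MLE ignores the prior: θ̂_MLE = k/n = 23/40 ≈ 0.57500.
Difference = 27/50 − 23/40 = -7/200 ≈ -0.0350.

MAP − MLE = -0.0350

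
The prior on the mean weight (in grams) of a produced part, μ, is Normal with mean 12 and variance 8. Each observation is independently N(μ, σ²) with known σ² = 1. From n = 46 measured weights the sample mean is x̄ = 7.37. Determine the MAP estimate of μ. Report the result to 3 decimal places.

μ̂_MAP = 7.383

n = 46, x̄ = 7.37.
For a Normal prior and Normal likelihood with known variance, the posterior is Normal; its mode equals its mean, the precision-weighted average.
Prior precision 1/σ₀² = 1/8 = 0.125; data precision n/σ² = 46/1 = 46.
μ̂ = (0.125·12 + 46·7.37) / (0.125 + 46) = 340.52/46.125 = 68104/9225 ≈ 7.383.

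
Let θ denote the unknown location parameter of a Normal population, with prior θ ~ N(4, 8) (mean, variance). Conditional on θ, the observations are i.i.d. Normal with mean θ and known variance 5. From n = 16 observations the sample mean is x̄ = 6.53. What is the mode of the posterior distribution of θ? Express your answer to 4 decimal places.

θ̂_MAP = 6.4349

n = 16, x̄ = 6.53.
For a Normal prior and Normal likelihood with known variance, the posterior is Normal; its mode equals its mean, the precision-weighted average.
Prior precision 1/σ₀² = 1/8 = 0.125; data precision n/σ² = 16/5 = 3.2.
θ̂ = (0.125·4 + 3.2·6.53) / (0.125 + 3.2) = 21.396/3.325 = 21396/3325 ≈ 6.4349.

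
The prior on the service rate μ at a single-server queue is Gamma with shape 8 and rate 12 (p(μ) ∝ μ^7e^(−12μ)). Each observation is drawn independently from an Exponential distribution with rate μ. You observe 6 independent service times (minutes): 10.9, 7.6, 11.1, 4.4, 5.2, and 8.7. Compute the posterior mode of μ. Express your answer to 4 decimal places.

μ̂_MAP = 0.2170

The Exponential(rate=μ) likelihood is ∝ μ^n e^(−μΣtᵢ). Here n = 6 and Σtᵢ = 10.9 + 7.6 + 11.1 + 4.4 + 5.2 + 8.7 = 47.9.
Posterior ∝ μ^7e^(−12μ) · μ^6e^(−47.9μ) = μ^13e^(−59.9μ), i.e. Gamma(14, 59.9).
Mode = (a−1)/b = 13/59.9 ≈ 0.2170.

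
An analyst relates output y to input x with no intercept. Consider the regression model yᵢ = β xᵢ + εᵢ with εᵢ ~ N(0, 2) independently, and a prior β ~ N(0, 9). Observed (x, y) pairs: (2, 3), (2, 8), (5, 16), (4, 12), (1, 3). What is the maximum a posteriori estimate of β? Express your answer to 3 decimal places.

log p(β | y) = −Σ(yᵢ − βxᵢ)²/(2·2) − β²/(2·9) + const.
Setting the derivative to zero: Σxᵢ(yᵢ − βxᵢ)/2 − β/9 = 0, so β = Σxᵢyᵢ / (Σxᵢ² + σ²/τ²).
Σxᵢyᵢ = 2·3 + 2·8 + 5·16 + 4·12 + 1·3 = 153; Σxᵢ² = 50; σ²/τ² = 2/9.
β̂_MAP = 153 / (50 + 2/9) = 153/(452/9) = 1377/452 ≈ 3.046.

β̂_MAP = 3.046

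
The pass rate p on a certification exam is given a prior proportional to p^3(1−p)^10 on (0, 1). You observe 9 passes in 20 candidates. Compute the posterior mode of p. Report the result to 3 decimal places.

p̂_MAP = 0.364

The prior density ∝ p^3(1−p)^10 is the kernel of Beta(4, 11).
Data: 9 successes in 20 trials. The binomial likelihood contributes p^9(1−p)^11, so the posterior is Beta(4+9, 11+11) = Beta(13, 22).
For Beta(a, b) with a, b > 1 the mode is (a−1)/(a+b−2) = 12/33 ≈ 0.364.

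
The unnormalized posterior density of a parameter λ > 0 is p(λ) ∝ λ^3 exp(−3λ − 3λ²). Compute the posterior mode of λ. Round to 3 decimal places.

λ̂_MAP = 0.500

ℓ'(λ) = 3/λ − 3 − 6λ. Setting this to zero and multiplying by λ: 6λ² + 3λ − 3 = 0.
λ = (−3 + √(3² + 4·6·3)) / (2·6) = (−3 + √81) / 12 = (−3 + 9)/12 = 1/2.
ℓ''(λ) = −3/λ² − 6 < 0, confirming a maximum.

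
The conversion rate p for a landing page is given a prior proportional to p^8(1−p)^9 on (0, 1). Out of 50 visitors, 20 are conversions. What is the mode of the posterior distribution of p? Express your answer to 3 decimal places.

The prior density ∝ p^8(1−p)^9 is the kernel of Beta(9, 10).
Data: 20 successes in 50 trials. The binomial likelihood contributes p^20(1−p)^30, so the posterior is Beta(9+20, 10+30) = Beta(29, 40).
For Beta(a, b) with a, b > 1 the mode is (a−1)/(a+b−2) = 28/67 ≈ 0.418.

p̂_MAP = 0.418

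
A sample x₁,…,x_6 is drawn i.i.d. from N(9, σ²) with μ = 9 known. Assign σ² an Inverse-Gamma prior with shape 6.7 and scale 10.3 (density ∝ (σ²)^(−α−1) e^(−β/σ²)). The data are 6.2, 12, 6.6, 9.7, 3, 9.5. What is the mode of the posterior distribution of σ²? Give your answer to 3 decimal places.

σ̂²_MAP = 3.736

Sum of squared deviations about the known mean: SS = (6.2−9)² + (12−9)² + (6.6−9)² + (9.7−9)² + (3−9)² + (9.5−9)² = 59.34.
The Normal likelihood contributes (σ²)^(−n/2) exp(−SS/(2σ²)), so the posterior is Inverse-Gamma(α + n/2, β + SS/2) = Inverse-Gamma(9.7, 39.97).
The mode of Inverse-Gamma(a, b) is b/(a+1) = 39.97/10.7 ≈ 3.736.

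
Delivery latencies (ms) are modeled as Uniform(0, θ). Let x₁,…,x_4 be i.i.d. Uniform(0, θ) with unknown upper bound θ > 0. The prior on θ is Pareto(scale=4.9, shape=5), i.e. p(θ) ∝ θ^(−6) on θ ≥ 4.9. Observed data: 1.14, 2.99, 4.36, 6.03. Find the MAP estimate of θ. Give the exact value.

θ̂_MAP = 6.03

The Uniform(0, θ) likelihood is θ^(−n) for θ ≥ max(xᵢ), zero otherwise. Here max(xᵢ) = 6.03.
Posterior ∝ θ^(−6) · θ^(−4) = θ^(−10) on θ ≥ max(4.9, 6.03) = 6.03.
This density is strictly decreasing in θ, so the posterior mode lies at the lower boundary of the support.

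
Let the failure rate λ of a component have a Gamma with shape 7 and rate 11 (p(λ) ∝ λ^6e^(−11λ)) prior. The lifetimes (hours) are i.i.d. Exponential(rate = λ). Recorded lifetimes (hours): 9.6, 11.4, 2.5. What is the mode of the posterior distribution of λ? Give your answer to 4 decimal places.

The Exponential(rate=λ) likelihood is ∝ λ^n e^(−λΣtᵢ). Here n = 3 and Σtᵢ = 9.6 + 11.4 + 2.5 = 23.5.
Posterior ∝ λ^6e^(−11λ) · λ^3e^(−23.5λ) = λ^9e^(−34.5λ), i.e. Gamma(10, 34.5).
Mode = (a−1)/b = 9/34.5 ≈ 0.2609.

λ̂_MAP = 0.2609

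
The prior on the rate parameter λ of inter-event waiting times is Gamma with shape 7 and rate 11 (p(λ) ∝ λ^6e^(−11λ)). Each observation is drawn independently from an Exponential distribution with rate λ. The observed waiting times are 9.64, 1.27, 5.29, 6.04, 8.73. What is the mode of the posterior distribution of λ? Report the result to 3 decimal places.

The Exponential(rate=λ) likelihood is ∝ λ^n e^(−λΣtᵢ). Here n = 5 and Σtᵢ = 9.64 + 1.27 + 5.29 + 6.04 + 8.73 = 30.97.
Posterior ∝ λ^6e^(−11λ) · λ^5e^(−30.97λ) = λ^11e^(−41.97λ), i.e. Gamma(12, 41.97).
Mode = (a−1)/b = 11/41.97 ≈ 0.262.

λ̂_MAP = 0.262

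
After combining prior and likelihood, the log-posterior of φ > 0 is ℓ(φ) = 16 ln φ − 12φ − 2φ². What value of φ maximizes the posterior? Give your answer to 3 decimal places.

ℓ'(φ) = 16/φ − 12 − 4φ. Setting this to zero and multiplying by φ: 4φ² + 12φ − 16 = 0.
φ = (−12 + √(12² + 4·4·16)) / (2·4) = (−12 + √400) / 8 = (−12 + 20)/8 = 1.
ℓ''(φ) = −16/φ² − 4 < 0, confirming a maximum.

φ̂_MAP = 1.000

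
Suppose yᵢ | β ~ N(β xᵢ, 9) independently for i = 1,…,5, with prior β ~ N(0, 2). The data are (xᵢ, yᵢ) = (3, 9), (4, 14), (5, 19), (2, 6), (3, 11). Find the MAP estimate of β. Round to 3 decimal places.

log p(β | y) = −Σ(yᵢ − βxᵢ)²/(2·9) − β²/(2·2) + const.
Setting the derivative to zero: Σxᵢ(yᵢ − βxᵢ)/9 − β/2 = 0, so β = Σxᵢyᵢ / (Σxᵢ² + σ²/τ²).
Σxᵢyᵢ = 3·9 + 4·14 + 5·19 + 2·6 + 3·11 = 223; Σxᵢ² = 63; σ²/τ² = 4.5.
β̂_MAP = 223 / (63 + 4.5) = 223/67.5 ≈ 3.304.

β̂_MAP = 3.304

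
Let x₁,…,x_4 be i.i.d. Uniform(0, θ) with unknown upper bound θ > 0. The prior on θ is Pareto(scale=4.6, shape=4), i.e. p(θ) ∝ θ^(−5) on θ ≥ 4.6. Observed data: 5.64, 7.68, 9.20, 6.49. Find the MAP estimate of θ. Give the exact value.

θ̂_MAP = 9.20

The Uniform(0, θ) likelihood is θ^(−n) for θ ≥ max(xᵢ), zero otherwise. Here max(xᵢ) = 9.20.
Posterior ∝ θ^(−5) · θ^(−4) = θ^(−9) on θ ≥ max(4.6, 9.20) = 9.20.
This density is strictly decreasing in θ, so the posterior mode lies at the lower boundary of the support.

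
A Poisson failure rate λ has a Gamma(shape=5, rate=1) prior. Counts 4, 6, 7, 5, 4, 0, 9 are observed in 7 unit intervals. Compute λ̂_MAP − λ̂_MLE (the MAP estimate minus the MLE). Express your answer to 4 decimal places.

Σxᵢ = 35. Posterior is Gamma(40, 8); MAP = (40−1)/8 = 39/8 ≈ 4.87500.
MLE = x̄ = 35/7 ≈ 5.00000.
Difference = 39/8 − 35/7 = -1/8 ≈ -0.1250.

MAP − MLE = -0.1250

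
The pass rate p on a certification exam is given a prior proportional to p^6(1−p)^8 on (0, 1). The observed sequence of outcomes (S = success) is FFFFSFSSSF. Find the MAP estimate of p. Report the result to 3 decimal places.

The prior density ∝ p^6(1−p)^8 is the kernel of Beta(7, 9).
Data: 4 successes in 10 trials (from the sequence). The binomial likelihood contributes p^4(1−p)^6, so the posterior is Beta(7+4, 9+6) = Beta(11, 15).
For Beta(a, b) with a, b > 1 the mode is (a−1)/(a+b−2) = 10/24 ≈ 0.417.

p̂_MAP = 0.417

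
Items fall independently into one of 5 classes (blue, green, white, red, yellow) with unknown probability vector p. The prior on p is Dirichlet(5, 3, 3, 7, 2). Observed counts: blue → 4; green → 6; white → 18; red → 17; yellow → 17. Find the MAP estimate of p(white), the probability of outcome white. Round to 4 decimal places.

The posterior is Dirichlet(αᵢ + nᵢ) = Dirichlet(9, 9, 21, 24, 19).
For a Dirichlet(a₁,…,a_K) with all aᵢ > 1, the mode has j-th component (aⱼ − 1)/(Σaᵢ − K).
Here Σaᵢ = 82 and K = 5, so p(white) = (21 − 1)/(82 − 5) = 20/77 ≈ 0.2597.

MAP estimate of p(white) = 0.2597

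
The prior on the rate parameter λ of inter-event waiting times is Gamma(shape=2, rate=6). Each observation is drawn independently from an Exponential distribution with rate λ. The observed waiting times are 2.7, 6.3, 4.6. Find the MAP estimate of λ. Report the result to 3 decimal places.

The Exponential(rate=λ) likelihood is ∝ λ^n e^(−λΣtᵢ). Here n = 3 and Σtᵢ = 2.7 + 6.3 + 4.6 = 13.6.
Posterior ∝ λe^(−6λ) · λ^3e^(−13.6λ) = λ^4e^(−19.6λ), i.e. Gamma(5, 19.6).
Mode = (a−1)/b = 4/19.6 ≈ 0.204.

λ̂_MAP = 0.204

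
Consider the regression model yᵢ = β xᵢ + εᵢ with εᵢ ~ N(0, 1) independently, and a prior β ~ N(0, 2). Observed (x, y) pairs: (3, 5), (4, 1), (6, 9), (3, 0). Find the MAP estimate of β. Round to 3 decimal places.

β̂_MAP = 1.035

log p(β | y) = −Σ(yᵢ − βxᵢ)²/(2·1) − β²/(2·2) + const.
Setting the derivative to zero: Σxᵢ(yᵢ − βxᵢ)/1 − β/2 = 0, so β = Σxᵢyᵢ / (Σxᵢ² + σ²/τ²).
Σxᵢyᵢ = 3·5 + 4·1 + 6·9 + 3·0 = 73; Σxᵢ² = 70; σ²/τ² = 0.5.
β̂_MAP = 73 / (70 + 0.5) = 73/70.5 ≈ 1.035.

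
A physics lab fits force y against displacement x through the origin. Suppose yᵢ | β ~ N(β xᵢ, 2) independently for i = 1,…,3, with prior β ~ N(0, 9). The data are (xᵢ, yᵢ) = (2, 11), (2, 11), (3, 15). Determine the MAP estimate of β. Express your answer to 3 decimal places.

β̂_MAP = 5.168

log p(β | y) = −Σ(yᵢ − βxᵢ)²/(2·2) − β²/(2·9) + const.
Setting the derivative to zero: Σxᵢ(yᵢ − βxᵢ)/2 − β/9 = 0, so β = Σxᵢyᵢ / (Σxᵢ² + σ²/τ²).
Σxᵢyᵢ = 2·11 + 2·11 + 3·15 = 89; Σxᵢ² = 17; σ²/τ² = 2/9.
β̂_MAP = 89 / (17 + 2/9) = 89/(155/9) = 801/155 ≈ 5.168.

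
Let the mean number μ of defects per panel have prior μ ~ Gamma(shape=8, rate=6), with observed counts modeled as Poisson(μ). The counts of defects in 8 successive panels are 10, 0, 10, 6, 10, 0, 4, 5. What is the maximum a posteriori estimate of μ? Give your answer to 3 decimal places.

μ̂_MAP = 3.714

Σxᵢ = 10+0+10+6+10+0+4+5 = 45, with n = 8.
Posterior ∝ μ^7e^(−6μ) · μ^45e^(−8μ) = μ^52e^(−14μ), i.e. Gamma(shape=53, rate=14).
The mode of a Gamma(a, b) with a ≥ 1 (shape–rate) is (a−1)/b = 52/14 ≈ 3.714.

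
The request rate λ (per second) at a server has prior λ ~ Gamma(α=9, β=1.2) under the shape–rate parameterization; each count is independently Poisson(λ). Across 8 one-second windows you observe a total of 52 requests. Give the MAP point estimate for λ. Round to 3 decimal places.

λ̂_MAP = 6.522

Σxᵢ = 52, n = 8.
Posterior ∝ λ^8e^(−1.2λ) · λ^52e^(−8λ) = λ^60e^(−9.2λ), i.e. Gamma(shape=61, rate=9.2).
The mode of a Gamma(a, b) with a ≥ 1 (shape–rate) is (a−1)/b = 60/9.2 ≈ 6.522.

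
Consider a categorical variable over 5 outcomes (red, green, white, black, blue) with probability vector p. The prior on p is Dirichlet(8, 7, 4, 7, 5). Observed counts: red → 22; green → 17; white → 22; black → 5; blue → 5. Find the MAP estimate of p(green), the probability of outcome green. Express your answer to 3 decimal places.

The posterior is Dirichlet(αᵢ + nᵢ) = Dirichlet(30, 24, 26, 12, 10).
For a Dirichlet(a₁,…,a_K) with all aᵢ > 1, the mode has j-th component (aⱼ − 1)/(Σaᵢ − K).
Here Σaᵢ = 102 and K = 5, so p(green) = (24 − 1)/(102 − 5) = 23/97 ≈ 0.237.

MAP estimate of p(green) = 0.237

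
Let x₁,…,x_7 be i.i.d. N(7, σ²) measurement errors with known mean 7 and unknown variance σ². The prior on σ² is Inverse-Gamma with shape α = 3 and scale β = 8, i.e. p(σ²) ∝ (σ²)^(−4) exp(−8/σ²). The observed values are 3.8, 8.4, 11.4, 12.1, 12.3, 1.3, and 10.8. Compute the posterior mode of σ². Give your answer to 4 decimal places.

Sum of squared deviations about the known mean: SS = (3.8−7)² + (8.4−7)² + (11.4−7)² + (12.1−7)² + (12.3−7)² + (1.3−7)² + (10.8−7)² = 132.59.
The Normal likelihood contributes (σ²)^(−n/2) exp(−SS/(2σ²)), so the posterior is Inverse-Gamma(α + n/2, β + SS/2) = Inverse-Gamma(6.5, 74.295).
The mode of Inverse-Gamma(a, b) is b/(a+1) = 74.295/7.5 ≈ 9.9060.

σ̂²_MAP = 9.9060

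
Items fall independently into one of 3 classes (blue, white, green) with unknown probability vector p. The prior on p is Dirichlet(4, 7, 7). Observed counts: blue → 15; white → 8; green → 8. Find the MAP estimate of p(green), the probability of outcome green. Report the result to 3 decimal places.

MAP estimate of p(green) = 0.304

The posterior is Dirichlet(αᵢ + nᵢ) = Dirichlet(19, 15, 15).
For a Dirichlet(a₁,…,a_K) with all aᵢ > 1, the mode has j-th component (aⱼ − 1)/(Σaᵢ − K).
Here Σaᵢ = 49 and K = 3, so p(green) = (15 − 1)/(49 − 3) = 14/46 ≈ 0.304.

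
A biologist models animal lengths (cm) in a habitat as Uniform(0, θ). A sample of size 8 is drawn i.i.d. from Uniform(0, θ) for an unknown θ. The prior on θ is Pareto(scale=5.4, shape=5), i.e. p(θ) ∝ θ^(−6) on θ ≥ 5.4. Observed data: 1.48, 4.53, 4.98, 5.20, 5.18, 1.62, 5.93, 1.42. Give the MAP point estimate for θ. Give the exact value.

The Uniform(0, θ) likelihood is θ^(−n) for θ ≥ max(xᵢ), zero otherwise. Here max(xᵢ) = 5.93.
Posterior ∝ θ^(−6) · θ^(−8) = θ^(−14) on θ ≥ max(5.4, 5.93) = 5.93.
This density is strictly decreasing in θ, so the posterior mode lies at the lower boundary of the support.

θ̂_MAP = 5.93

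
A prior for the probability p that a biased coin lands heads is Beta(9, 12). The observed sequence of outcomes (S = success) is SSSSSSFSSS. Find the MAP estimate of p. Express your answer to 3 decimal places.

Prior: Beta(9, 12).
Data: 9 successes in 10 trials (from the sequence). The binomial likelihood contributes p^9(1−p)^1, so the posterior is Beta(9+9, 12+1) = Beta(18, 13).
For Beta(a, b) with a, b > 1 the mode is (a−1)/(a+b−2) = 17/29 ≈ 0.586.

p̂_MAP = 0.586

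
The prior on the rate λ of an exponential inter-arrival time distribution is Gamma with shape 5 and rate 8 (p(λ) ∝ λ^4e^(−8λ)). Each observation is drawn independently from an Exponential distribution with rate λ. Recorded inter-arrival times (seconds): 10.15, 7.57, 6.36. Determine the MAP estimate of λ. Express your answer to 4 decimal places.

λ̂_MAP = 0.2182

The Exponential(rate=λ) likelihood is ∝ λ^n e^(−λΣtᵢ). Here n = 3 and Σtᵢ = 10.15 + 7.57 + 6.36 = 24.08.
Posterior ∝ λ^4e^(−8λ) · λ^3e^(−24.08λ) = λ^7e^(−32.08λ), i.e. Gamma(8, 32.08).
Mode = (a−1)/b = 7/32.08 ≈ 0.2182.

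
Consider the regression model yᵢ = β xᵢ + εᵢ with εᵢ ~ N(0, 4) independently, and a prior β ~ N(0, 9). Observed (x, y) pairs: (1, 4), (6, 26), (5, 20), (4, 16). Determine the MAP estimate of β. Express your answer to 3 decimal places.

β̂_MAP = 4.130

log p(β | y) = −Σ(yᵢ − βxᵢ)²/(2·4) − β²/(2·9) + const.
Setting the derivative to zero: Σxᵢ(yᵢ − βxᵢ)/4 − β/9 = 0, so β = Σxᵢyᵢ / (Σxᵢ² + σ²/τ²).
Σxᵢyᵢ = 1·4 + 6·26 + 5·20 + 4·16 = 324; Σxᵢ² = 78; σ²/τ² = 4/9.
β̂_MAP = 324 / (78 + 4/9) = 324/(706/9) = 1458/353 ≈ 4.130.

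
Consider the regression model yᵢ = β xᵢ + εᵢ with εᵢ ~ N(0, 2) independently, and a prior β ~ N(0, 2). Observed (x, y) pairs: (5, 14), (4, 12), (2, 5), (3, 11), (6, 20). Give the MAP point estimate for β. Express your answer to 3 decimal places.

β̂_MAP = 3.088

log p(β | y) = −Σ(yᵢ − βxᵢ)²/(2·2) − β²/(2·2) + const.
Setting the derivative to zero: Σxᵢ(yᵢ − βxᵢ)/2 − β/2 = 0, so β = Σxᵢyᵢ / (Σxᵢ² + σ²/τ²).
Σxᵢyᵢ = 5·14 + 4·12 + 2·5 + 3·11 + 6·20 = 281; Σxᵢ² = 90; σ²/τ² = 1.
β̂_MAP = 281 / (90 + 1) = 281/91 ≈ 3.088.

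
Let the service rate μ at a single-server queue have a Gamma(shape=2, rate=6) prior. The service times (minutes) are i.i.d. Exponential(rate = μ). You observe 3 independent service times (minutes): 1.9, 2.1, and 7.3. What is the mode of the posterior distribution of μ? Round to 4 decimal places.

μ̂_MAP = 0.2312

The Exponential(rate=μ) likelihood is ∝ μ^n e^(−μΣtᵢ). Here n = 3 and Σtᵢ = 1.9 + 2.1 + 7.3 = 11.3.
Posterior ∝ μe^(−6μ) · μ^3e^(−11.3μ) = μ^4e^(−17.3μ), i.e. Gamma(5, 17.3).
Mode = (a−1)/b = 4/17.3 ≈ 0.2312.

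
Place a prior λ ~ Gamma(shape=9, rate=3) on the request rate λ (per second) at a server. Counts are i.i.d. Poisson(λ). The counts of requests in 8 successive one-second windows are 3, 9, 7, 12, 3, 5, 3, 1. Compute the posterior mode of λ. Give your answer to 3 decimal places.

Σxᵢ = 3+9+7+12+3+5+3+1 = 43, with n = 8.
Posterior ∝ λ^8e^(−3λ) · λ^43e^(−8λ) = λ^51e^(−11λ), i.e. Gamma(shape=52, rate=11).
The mode of a Gamma(a, b) with a ≥ 1 (shape–rate) is (a−1)/b = 51/11 ≈ 4.636.

λ̂_MAP = 4.636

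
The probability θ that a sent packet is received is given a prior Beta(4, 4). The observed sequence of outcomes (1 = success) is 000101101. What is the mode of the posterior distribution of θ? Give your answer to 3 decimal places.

θ̂_MAP = 0.467

Prior: Beta(4, 4).
Data: 4 successes in 9 trials (from the sequence). The binomial likelihood contributes θ^4(1−θ)^5, so the posterior is Beta(4+4, 4+5) = Beta(8, 9).
For Beta(a, b) with a, b > 1 the mode is (a−1)/(a+b−2) = 7/15 ≈ 0.467.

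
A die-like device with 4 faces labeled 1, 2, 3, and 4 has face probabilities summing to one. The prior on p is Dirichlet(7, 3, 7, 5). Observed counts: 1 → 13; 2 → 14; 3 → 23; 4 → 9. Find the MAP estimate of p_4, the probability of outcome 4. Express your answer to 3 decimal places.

The posterior is Dirichlet(αᵢ + nᵢ) = Dirichlet(20, 17, 30, 14).
For a Dirichlet(a₁,…,a_K) with all aᵢ > 1, the mode has j-th component (aⱼ − 1)/(Σaᵢ − K).
Here Σaᵢ = 81 and K = 4, so p_4 = (14 − 1)/(81 − 4) = 13/77 ≈ 0.169.

MAP estimate: 0.169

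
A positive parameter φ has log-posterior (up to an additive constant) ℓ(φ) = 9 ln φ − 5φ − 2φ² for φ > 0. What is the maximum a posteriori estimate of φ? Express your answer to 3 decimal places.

φ̂_MAP = 1.000

ℓ'(φ) = 9/φ − 5 − 4φ. Setting this to zero and multiplying by φ: 4φ² + 5φ − 9 = 0.
φ = (−5 + √(5² + 4·4·9)) / (2·4) = (−5 + √169) / 8 = (−5 + 13)/8 = 1.
ℓ''(φ) = −9/φ² − 4 < 0, confirming a maximum.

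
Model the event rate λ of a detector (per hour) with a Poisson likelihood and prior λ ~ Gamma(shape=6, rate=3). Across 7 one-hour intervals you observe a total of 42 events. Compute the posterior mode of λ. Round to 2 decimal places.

Σxᵢ = 42, n = 7.
Posterior ∝ λ^5e^(−3λ) · λ^42e^(−7λ) = λ^47e^(−10λ), i.e. Gamma(shape=48, rate=10).
The mode of a Gamma(a, b) with a ≥ 1 (shape–rate) is (a−1)/b = 47/10 ≈ 4.70.

λ̂_MAP = 4.70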